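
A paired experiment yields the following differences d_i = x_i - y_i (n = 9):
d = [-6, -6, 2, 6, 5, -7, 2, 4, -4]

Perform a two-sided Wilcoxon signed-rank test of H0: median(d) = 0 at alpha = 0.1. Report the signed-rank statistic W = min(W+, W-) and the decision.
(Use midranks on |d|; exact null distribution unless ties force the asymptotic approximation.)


Step 1: Drop any zero differences (none here) and take |d_i|.
|d| = [6, 6, 2, 6, 5, 7, 2, 4, 4]
Step 2: Midrank |d_i| (ties get averaged ranks).
ranks: |6|->7, |6|->7, |2|->1.5, |6|->7, |5|->5, |7|->9, |2|->1.5, |4|->3.5, |4|->3.5
Step 3: Attach original signs; sum ranks with positive sign and with negative sign.
W+ = 1.5 + 7 + 5 + 1.5 + 3.5 = 18.5
W- = 7 + 7 + 9 + 3.5 = 26.5
(Check: W+ + W- = 45 should equal n(n+1)/2 = 45.)
Step 4: Test statistic W = min(W+, W-) = 18.5.
Step 5: Ties in |d|, so use the tie-corrected normal approximation.
        E[W] = n(n+1)/4 = 9*10/4 = 22.5.
        Tie groups: |d|=2 (t=2), |d|=4 (t=2), |d|=6 (t=3); sum(t^3 - t) = 36.
        Var[W] = n(n+1)(2n+1)/24 - sum(t^3-t)/48 = 1710/24 - 36/48 = 70.5.
        z = (W - E[W]) / sqrt(Var[W]) = (18.5 - 22.5) / 8.3964 = -0.4764.
        Two-sided p = 2*Phi(z) = 0.633794.
Step 6: alpha = 0.1. fail to reject H0.

W+ = 18.5, W- = 26.5, W = min = 18.5, p = 0.633794, fail to reject H0.


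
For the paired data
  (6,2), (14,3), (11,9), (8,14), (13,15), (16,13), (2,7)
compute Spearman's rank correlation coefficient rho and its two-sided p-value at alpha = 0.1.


Step 1: Rank x and y separately (midranks; no ties here).
rank(x): 6->2, 14->6, 11->4, 8->3, 13->5, 16->7, 2->1
rank(y): 2->1, 3->2, 9->4, 14->6, 15->7, 13->5, 7->3
Step 2: d_i = R_x(i) - R_y(i); compute d_i^2.
  (2-1)^2=1, (6-2)^2=16, (4-4)^2=0, (3-6)^2=9, (5-7)^2=4, (7-5)^2=4, (1-3)^2=4
sum(d^2) = 38.
Step 3: rho = 1 - 6*38 / (7*(7^2 - 1)) = 1 - 228/336 = 0.321429.
Step 4: Under H0, t = rho * sqrt((n-2)/(1-rho^2)) = 0.7590 ~ t(5).
Step 5: Two-sided p-value from the t-distribution with 5 df = 0.482072.
Step 6: alpha = 0.1. fail to reject H0.

rho = 0.3214, p = 0.482072, fail to reject H0 at alpha = 0.1.


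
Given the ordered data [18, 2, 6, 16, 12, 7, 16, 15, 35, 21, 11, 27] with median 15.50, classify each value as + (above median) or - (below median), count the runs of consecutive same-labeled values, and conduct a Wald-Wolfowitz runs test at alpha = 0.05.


Step 1: Compute median = 15.50; label A = above, B = below.
Labels in order: ABBABBABAABA  (n_A = 6, n_B = 6)
Step 2: Count runs R = 9.
Step 3: Under H0 (random ordering), E[R] = 2*n_A*n_B/(n_A+n_B) + 1 = 2*6*6/12 + 1 = 7.0000.
        Var[R] = 2*n_A*n_B*(2*n_A*n_B - n_A - n_B) / ((n_A+n_B)^2 * (n_A+n_B-1)) = 4320/1584 = 2.7273.
        SD[R] = 1.6514.
Step 4: Continuity-corrected z = (R - 0.5 - E[R]) / SD[R] = (9 - 0.5 - 7.0000) / 1.6514 = 0.9083.
Step 5: Two-sided p-value via normal approximation = 2*(1 - Phi(|z|)) = 0.363722.
Step 6: alpha = 0.05. fail to reject H0.

R = 9, z = 0.9083, p = 0.363722, fail to reject H0.


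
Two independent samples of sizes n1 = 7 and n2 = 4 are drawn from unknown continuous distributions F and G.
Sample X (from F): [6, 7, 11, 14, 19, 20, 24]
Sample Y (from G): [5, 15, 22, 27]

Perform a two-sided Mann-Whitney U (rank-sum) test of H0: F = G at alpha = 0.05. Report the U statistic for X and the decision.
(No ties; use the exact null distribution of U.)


Step 1: Combine and sort all 11 observations; assign midranks.
sorted (value, group): (5,Y), (6,X), (7,X), (11,X), (14,X), (15,Y), (19,X), (20,X), (22,Y), (24,X), (27,Y)
ranks: 5->1, 6->2, 7->3, 11->4, 14->5, 15->6, 19->7, 20->8, 22->9, 24->10, 27->11
Step 2: Rank sum for X: R1 = 2 + 3 + 4 + 5 + 7 + 8 + 10 = 39.
Step 3: U_X = R1 - n1(n1+1)/2 = 39 - 7*8/2 = 39 - 28 = 11.
       U_Y = n1*n2 - U_X = 28 - 11 = 17.
Step 4: No ties, so the exact null distribution of U (based on enumerating the C(11,7) = 330 equally likely rank assignments) gives the two-sided p-value.
Step 5: p-value = 0.648485; compare to alpha = 0.05. fail to reject H0.

U_X = 11, p = 0.648485, fail to reject H0 at alpha = 0.05.


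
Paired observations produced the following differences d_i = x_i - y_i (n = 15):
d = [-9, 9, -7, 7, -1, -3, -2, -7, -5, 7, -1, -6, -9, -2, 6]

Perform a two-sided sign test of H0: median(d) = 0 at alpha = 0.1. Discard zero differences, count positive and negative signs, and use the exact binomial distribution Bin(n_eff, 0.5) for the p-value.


Step 1: Discard zero differences. Original n = 15; n_eff = number of nonzero differences = 15.
Nonzero differences (with sign): -9, +9, -7, +7, -1, -3, -2, -7, -5, +7, -1, -6, -9, -2, +6
Step 2: Count signs: positive = 4, negative = 11.
Step 3: Under H0: P(positive) = 0.5, so the number of positives S ~ Bin(15, 0.5).
Step 4: Two-sided exact p-value = sum of Bin(15,0.5) probabilities at or below the observed probability = 0.118469.
Step 5: alpha = 0.1. fail to reject H0.

n_eff = 15, pos = 4, neg = 11, p = 0.118469, fail to reject H0.


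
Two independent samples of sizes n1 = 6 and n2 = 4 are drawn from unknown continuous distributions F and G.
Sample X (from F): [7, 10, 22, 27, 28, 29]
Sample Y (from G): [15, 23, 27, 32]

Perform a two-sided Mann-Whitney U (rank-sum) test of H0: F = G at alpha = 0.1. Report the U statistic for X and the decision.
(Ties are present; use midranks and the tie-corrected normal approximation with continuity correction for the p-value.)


Step 1: Combine and sort all 10 observations; assign midranks.
sorted (value, group): (7,X), (10,X), (15,Y), (22,X), (23,Y), (27,X), (27,Y), (28,X), (29,X), (32,Y)
ranks: 7->1, 10->2, 15->3, 22->4, 23->5, 27->6.5, 27->6.5, 28->8, 29->9, 32->10
Step 2: Rank sum for X: R1 = 1 + 2 + 4 + 6.5 + 8 + 9 = 30.5.
Step 3: U_X = R1 - n1(n1+1)/2 = 30.5 - 6*7/2 = 30.5 - 21 = 9.5.
       U_Y = n1*n2 - U_X = 24 - 9.5 = 14.5.
Step 4: Ties are present, so use the tie-corrected normal approximation (with continuity correction) for the p-value.
Step 5: p-value = 0.668870; compare to alpha = 0.1. fail to reject H0.

U_X = 9.5, p = 0.668870, fail to reject H0 at alpha = 0.1.


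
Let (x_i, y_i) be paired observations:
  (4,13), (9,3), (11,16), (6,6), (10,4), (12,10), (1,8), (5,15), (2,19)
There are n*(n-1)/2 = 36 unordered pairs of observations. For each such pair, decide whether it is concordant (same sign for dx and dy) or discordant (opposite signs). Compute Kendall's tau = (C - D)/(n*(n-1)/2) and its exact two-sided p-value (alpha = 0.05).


Step 1: Enumerate the 36 unordered pairs (i,j) with i<j and classify each by sign(x_j-x_i) * sign(y_j-y_i).
  (1,2):dx=+5,dy=-10->D; (1,3):dx=+7,dy=+3->C; (1,4):dx=+2,dy=-7->D; (1,5):dx=+6,dy=-9->D
  (1,6):dx=+8,dy=-3->D; (1,7):dx=-3,dy=-5->C; (1,8):dx=+1,dy=+2->C; (1,9):dx=-2,dy=+6->D
  (2,3):dx=+2,dy=+13->C; (2,4):dx=-3,dy=+3->D; (2,5):dx=+1,dy=+1->C; (2,6):dx=+3,dy=+7->C
  (2,7):dx=-8,dy=+5->D; (2,8):dx=-4,dy=+12->D; (2,9):dx=-7,dy=+16->D; (3,4):dx=-5,dy=-10->C
  (3,5):dx=-1,dy=-12->C; (3,6):dx=+1,dy=-6->D; (3,7):dx=-10,dy=-8->C; (3,8):dx=-6,dy=-1->C
  (3,9):dx=-9,dy=+3->D; (4,5):dx=+4,dy=-2->D; (4,6):dx=+6,dy=+4->C; (4,7):dx=-5,dy=+2->D
  (4,8):dx=-1,dy=+9->D; (4,9):dx=-4,dy=+13->D; (5,6):dx=+2,dy=+6->C; (5,7):dx=-9,dy=+4->D
  (5,8):dx=-5,dy=+11->D; (5,9):dx=-8,dy=+15->D; (6,7):dx=-11,dy=-2->C; (6,8):dx=-7,dy=+5->D
  (6,9):dx=-10,dy=+9->D; (7,8):dx=+4,dy=+7->C; (7,9):dx=+1,dy=+11->C; (8,9):dx=-3,dy=+4->D
Step 2: C = 15, D = 21, total pairs = 36.
Step 3: tau = (C - D)/(n(n-1)/2) = (15 - 21)/36 = -0.166667.
Step 4: Exact two-sided p-value (enumerate n! = 362880 permutations of y under H0): p = 0.612202.
Step 5: alpha = 0.05. fail to reject H0.

tau_b = -0.1667 (C=15, D=21), p = 0.612202, fail to reject H0.


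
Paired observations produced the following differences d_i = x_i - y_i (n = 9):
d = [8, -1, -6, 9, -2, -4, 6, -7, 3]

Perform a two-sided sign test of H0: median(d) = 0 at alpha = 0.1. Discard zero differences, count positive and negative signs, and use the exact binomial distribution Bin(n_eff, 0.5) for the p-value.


Step 1: Discard zero differences. Original n = 9; n_eff = number of nonzero differences = 9.
Nonzero differences (with sign): +8, -1, -6, +9, -2, -4, +6, -7, +3
Step 2: Count signs: positive = 4, negative = 5.
Step 3: Under H0: P(positive) = 0.5, so the number of positives S ~ Bin(9, 0.5).
Step 4: Two-sided exact p-value = sum of Bin(9,0.5) probabilities at or below the observed probability = 1.000000.
Step 5: alpha = 0.1. fail to reject H0.

n_eff = 9, pos = 4, neg = 5, p = 1.000000, fail to reject H0.


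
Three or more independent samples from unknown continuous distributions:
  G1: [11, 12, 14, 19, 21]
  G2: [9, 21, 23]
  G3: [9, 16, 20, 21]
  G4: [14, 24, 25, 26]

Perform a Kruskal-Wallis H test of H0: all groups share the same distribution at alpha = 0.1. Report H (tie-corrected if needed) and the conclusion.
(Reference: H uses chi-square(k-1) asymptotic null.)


Step 1: Combine all N = 16 observations and assign midranks.
sorted (value, group, rank): (9,G2,1.5), (9,G3,1.5), (11,G1,3), (12,G1,4), (14,G1,5.5), (14,G4,5.5), (16,G3,7), (19,G1,8), (20,G3,9), (21,G1,11), (21,G2,11), (21,G3,11), (23,G2,13), (24,G4,14), (25,G4,15), (26,G4,16)
Step 2: Sum ranks within each group.
R_1 = 31.5 (n_1 = 5)
R_2 = 25.5 (n_2 = 3)
R_3 = 28.5 (n_3 = 4)
R_4 = 50.5 (n_4 = 4)
Step 3: H = 12/(N(N+1)) * sum(R_i^2/n_i) - 3(N+1)
     = 12/(16*17) * (31.5^2/5 + 25.5^2/3 + 28.5^2/4 + 50.5^2/4) - 3*17
     = 0.044118 * 1255.83 - 51
     = 4.404044.
Step 4: Ties present; correction factor C = 1 - 36/(16^3 - 16) = 0.991176. Corrected H = 4.404044 / 0.991176 = 4.443249.
Step 5: Under H0, H ~ chi^2(3); p-value = 0.217409.
Step 6: alpha = 0.1. fail to reject H0.

H = 4.4432, df = 3, p = 0.217409, fail to reject H0.


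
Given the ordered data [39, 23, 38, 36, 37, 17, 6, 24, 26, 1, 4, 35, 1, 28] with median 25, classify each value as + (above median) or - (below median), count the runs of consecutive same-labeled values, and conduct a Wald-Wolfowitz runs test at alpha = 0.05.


Step 1: Compute median = 25; label A = above, B = below.
Labels in order: ABAAABBBABBABA  (n_A = 7, n_B = 7)
Step 2: Count runs R = 9.
Step 3: Under H0 (random ordering), E[R] = 2*n_A*n_B/(n_A+n_B) + 1 = 2*7*7/14 + 1 = 8.0000.
        Var[R] = 2*n_A*n_B*(2*n_A*n_B - n_A - n_B) / ((n_A+n_B)^2 * (n_A+n_B-1)) = 8232/2548 = 3.2308.
        SD[R] = 1.7974.
Step 4: Continuity-corrected z = (R - 0.5 - E[R]) / SD[R] = (9 - 0.5 - 8.0000) / 1.7974 = 0.2782.
Step 5: Two-sided p-value via normal approximation = 2*(1 - Phi(|z|)) = 0.780879.
Step 6: alpha = 0.05. fail to reject H0.

R = 9, z = 0.2782, p = 0.780879, fail to reject H0.


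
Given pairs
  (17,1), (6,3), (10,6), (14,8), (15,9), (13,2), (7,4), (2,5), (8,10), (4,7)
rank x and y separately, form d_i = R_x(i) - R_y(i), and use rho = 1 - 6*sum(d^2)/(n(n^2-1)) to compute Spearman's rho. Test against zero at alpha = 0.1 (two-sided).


Step 1: Rank x and y separately (midranks; no ties here).
rank(x): 17->10, 6->3, 10->6, 14->8, 15->9, 13->7, 7->4, 2->1, 8->5, 4->2
rank(y): 1->1, 3->3, 6->6, 8->8, 9->9, 2->2, 4->4, 5->5, 10->10, 7->7
Step 2: d_i = R_x(i) - R_y(i); compute d_i^2.
  (10-1)^2=81, (3-3)^2=0, (6-6)^2=0, (8-8)^2=0, (9-9)^2=0, (7-2)^2=25, (4-4)^2=0, (1-5)^2=16, (5-10)^2=25, (2-7)^2=25
sum(d^2) = 172.
Step 3: rho = 1 - 6*172 / (10*(10^2 - 1)) = 1 - 1032/990 = -0.042424.
Step 4: Under H0, t = rho * sqrt((n-2)/(1-rho^2)) = -0.1201 ~ t(8).
Step 5: Two-sided p-value from the t-distribution with 8 df = 0.907364.
Step 6: alpha = 0.1. fail to reject H0.

rho = -0.0424, p = 0.907364, fail to reject H0 at alpha = 0.1.


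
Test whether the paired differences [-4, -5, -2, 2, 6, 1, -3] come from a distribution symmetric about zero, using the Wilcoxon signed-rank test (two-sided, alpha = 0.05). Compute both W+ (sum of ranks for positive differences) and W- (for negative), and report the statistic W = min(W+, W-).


Step 1: Drop any zero differences (none here) and take |d_i|.
|d| = [4, 5, 2, 2, 6, 1, 3]
Step 2: Midrank |d_i| (ties get averaged ranks).
ranks: |4|->5, |5|->6, |2|->2.5, |2|->2.5, |6|->7, |1|->1, |3|->4
Step 3: Attach original signs; sum ranks with positive sign and with negative sign.
W+ = 2.5 + 7 + 1 = 10.5
W- = 5 + 6 + 2.5 + 4 = 17.5
(Check: W+ + W- = 28 should equal n(n+1)/2 = 28.)
Step 4: Test statistic W = min(W+, W-) = 10.5.
Step 5: Ties in |d|, so use the tie-corrected normal approximation.
        E[W] = n(n+1)/4 = 7*8/4 = 14.
        Tie groups: |d|=2 (t=2); sum(t^3 - t) = 6.
        Var[W] = n(n+1)(2n+1)/24 - sum(t^3-t)/48 = 840/24 - 6/48 = 34.875.
        z = (W - E[W]) / sqrt(Var[W]) = (10.5 - 14) / 5.9055 = -0.5927.
        Two-sided p = 2*Phi(z) = 0.553404.
Step 6: alpha = 0.05. fail to reject H0.

W+ = 10.5, W- = 17.5, W = min = 10.5, p = 0.553404, fail to reject H0.


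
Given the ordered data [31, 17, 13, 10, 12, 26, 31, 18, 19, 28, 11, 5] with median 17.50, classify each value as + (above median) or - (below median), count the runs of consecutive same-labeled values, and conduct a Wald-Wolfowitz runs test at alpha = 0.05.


Step 1: Compute median = 17.50; label A = above, B = below.
Labels in order: ABBBBAAAAABB  (n_A = 6, n_B = 6)
Step 2: Count runs R = 4.
Step 3: Under H0 (random ordering), E[R] = 2*n_A*n_B/(n_A+n_B) + 1 = 2*6*6/12 + 1 = 7.0000.
        Var[R] = 2*n_A*n_B*(2*n_A*n_B - n_A - n_B) / ((n_A+n_B)^2 * (n_A+n_B-1)) = 4320/1584 = 2.7273.
        SD[R] = 1.6514.
Step 4: Continuity-corrected z = (R + 0.5 - E[R]) / SD[R] = (4 + 0.5 - 7.0000) / 1.6514 = -1.5138.
Step 5: Two-sided p-value via normal approximation = 2*(1 - Phi(|z|)) = 0.130070.
Step 6: alpha = 0.05. fail to reject H0.

R = 4, z = -1.5138, p = 0.130070, fail to reject H0.


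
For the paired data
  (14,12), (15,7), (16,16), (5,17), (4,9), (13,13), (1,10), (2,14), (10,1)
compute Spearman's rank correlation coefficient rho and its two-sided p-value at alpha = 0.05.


Step 1: Rank x and y separately (midranks; no ties here).
rank(x): 14->7, 15->8, 16->9, 5->4, 4->3, 13->6, 1->1, 2->2, 10->5
rank(y): 12->5, 7->2, 16->8, 17->9, 9->3, 13->6, 10->4, 14->7, 1->1
Step 2: d_i = R_x(i) - R_y(i); compute d_i^2.
  (7-5)^2=4, (8-2)^2=36, (9-8)^2=1, (4-9)^2=25, (3-3)^2=0, (6-6)^2=0, (1-4)^2=9, (2-7)^2=25, (5-1)^2=16
sum(d^2) = 116.
Step 3: rho = 1 - 6*116 / (9*(9^2 - 1)) = 1 - 696/720 = 0.033333.
Step 4: Under H0, t = rho * sqrt((n-2)/(1-rho^2)) = 0.0882 ~ t(7).
Step 5: Two-sided p-value from the t-distribution with 7 df = 0.932157.
Step 6: alpha = 0.05. fail to reject H0.

rho = 0.0333, p = 0.932157, fail to reject H0 at alpha = 0.05.


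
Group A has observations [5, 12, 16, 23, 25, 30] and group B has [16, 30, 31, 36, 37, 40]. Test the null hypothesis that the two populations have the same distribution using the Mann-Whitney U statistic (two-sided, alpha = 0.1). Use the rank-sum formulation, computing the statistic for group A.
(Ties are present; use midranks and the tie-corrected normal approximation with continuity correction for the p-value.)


Step 1: Combine and sort all 12 observations; assign midranks.
sorted (value, group): (5,X), (12,X), (16,X), (16,Y), (23,X), (25,X), (30,X), (30,Y), (31,Y), (36,Y), (37,Y), (40,Y)
ranks: 5->1, 12->2, 16->3.5, 16->3.5, 23->5, 25->6, 30->7.5, 30->7.5, 31->9, 36->10, 37->11, 40->12
Step 2: Rank sum for X: R1 = 1 + 2 + 3.5 + 5 + 6 + 7.5 = 25.
Step 3: U_X = R1 - n1(n1+1)/2 = 25 - 6*7/2 = 25 - 21 = 4.
       U_Y = n1*n2 - U_X = 36 - 4 = 32.
Step 4: Ties are present, so use the tie-corrected normal approximation (with continuity correction) for the p-value.
Step 5: p-value = 0.030058; compare to alpha = 0.1. reject H0.

U_X = 4, p = 0.030058, reject H0 at alpha = 0.1.


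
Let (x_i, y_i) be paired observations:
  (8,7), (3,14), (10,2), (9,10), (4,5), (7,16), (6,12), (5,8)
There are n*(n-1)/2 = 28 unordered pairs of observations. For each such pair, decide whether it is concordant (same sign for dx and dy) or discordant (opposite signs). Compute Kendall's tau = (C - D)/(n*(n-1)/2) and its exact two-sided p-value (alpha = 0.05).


Step 1: Enumerate the 28 unordered pairs (i,j) with i<j and classify each by sign(x_j-x_i) * sign(y_j-y_i).
  (1,2):dx=-5,dy=+7->D; (1,3):dx=+2,dy=-5->D; (1,4):dx=+1,dy=+3->C; (1,5):dx=-4,dy=-2->C
  (1,6):dx=-1,dy=+9->D; (1,7):dx=-2,dy=+5->D; (1,8):dx=-3,dy=+1->D; (2,3):dx=+7,dy=-12->D
  (2,4):dx=+6,dy=-4->D; (2,5):dx=+1,dy=-9->D; (2,6):dx=+4,dy=+2->C; (2,7):dx=+3,dy=-2->D
  (2,8):dx=+2,dy=-6->D; (3,4):dx=-1,dy=+8->D; (3,5):dx=-6,dy=+3->D; (3,6):dx=-3,dy=+14->D
  (3,7):dx=-4,dy=+10->D; (3,8):dx=-5,dy=+6->D; (4,5):dx=-5,dy=-5->C; (4,6):dx=-2,dy=+6->D
  (4,7):dx=-3,dy=+2->D; (4,8):dx=-4,dy=-2->C; (5,6):dx=+3,dy=+11->C; (5,7):dx=+2,dy=+7->C
  (5,8):dx=+1,dy=+3->C; (6,7):dx=-1,dy=-4->C; (6,8):dx=-2,dy=-8->C; (7,8):dx=-1,dy=-4->C
Step 2: C = 11, D = 17, total pairs = 28.
Step 3: tau = (C - D)/(n(n-1)/2) = (11 - 17)/28 = -0.214286.
Step 4: Exact two-sided p-value (enumerate n! = 40320 permutations of y under H0): p = 0.548413.
Step 5: alpha = 0.05. fail to reject H0.

tau_b = -0.2143 (C=11, D=17), p = 0.548413, fail to reject H0.


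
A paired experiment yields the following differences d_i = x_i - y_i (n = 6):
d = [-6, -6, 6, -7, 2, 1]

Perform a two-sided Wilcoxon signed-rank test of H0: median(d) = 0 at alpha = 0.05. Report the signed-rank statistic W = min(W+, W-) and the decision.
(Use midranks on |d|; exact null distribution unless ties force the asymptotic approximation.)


Step 1: Drop any zero differences (none here) and take |d_i|.
|d| = [6, 6, 6, 7, 2, 1]
Step 2: Midrank |d_i| (ties get averaged ranks).
ranks: |6|->4, |6|->4, |6|->4, |7|->6, |2|->2, |1|->1
Step 3: Attach original signs; sum ranks with positive sign and with negative sign.
W+ = 4 + 2 + 1 = 7
W- = 4 + 4 + 6 = 14
(Check: W+ + W- = 21 should equal n(n+1)/2 = 21.)
Step 4: Test statistic W = min(W+, W-) = 7.
Step 5: Ties in |d|, so use the tie-corrected normal approximation.
        E[W] = n(n+1)/4 = 6*7/4 = 10.5.
        Tie groups: |d|=6 (t=3); sum(t^3 - t) = 24.
        Var[W] = n(n+1)(2n+1)/24 - sum(t^3-t)/48 = 546/24 - 24/48 = 22.25.
        z = (W - E[W]) / sqrt(Var[W]) = (7 - 10.5) / 4.7170 = -0.7420.
        Two-sided p = 2*Phi(z) = 0.458088.
Step 6: alpha = 0.05. fail to reject H0.

W+ = 7, W- = 14, W = min = 7, p = 0.458088, fail to reject H0.


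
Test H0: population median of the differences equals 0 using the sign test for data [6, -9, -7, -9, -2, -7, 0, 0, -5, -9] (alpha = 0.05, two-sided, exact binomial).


Step 1: Discard zero differences. Original n = 10; n_eff = number of nonzero differences = 8.
Nonzero differences (with sign): +6, -9, -7, -9, -2, -7, -5, -9
Step 2: Count signs: positive = 1, negative = 7.
Step 3: Under H0: P(positive) = 0.5, so the number of positives S ~ Bin(8, 0.5).
Step 4: Two-sided exact p-value = sum of Bin(8,0.5) probabilities at or below the observed probability = 0.070312.
Step 5: alpha = 0.05. fail to reject H0.

n_eff = 8, pos = 1, neg = 7, p = 0.070312, fail to reject H0.


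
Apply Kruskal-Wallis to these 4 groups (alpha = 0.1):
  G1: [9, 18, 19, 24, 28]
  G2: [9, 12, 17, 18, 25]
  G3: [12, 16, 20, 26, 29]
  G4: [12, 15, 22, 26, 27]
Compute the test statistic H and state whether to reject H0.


Step 1: Combine all N = 20 observations and assign midranks.
sorted (value, group, rank): (9,G1,1.5), (9,G2,1.5), (12,G2,4), (12,G3,4), (12,G4,4), (15,G4,6), (16,G3,7), (17,G2,8), (18,G1,9.5), (18,G2,9.5), (19,G1,11), (20,G3,12), (22,G4,13), (24,G1,14), (25,G2,15), (26,G3,16.5), (26,G4,16.5), (27,G4,18), (28,G1,19), (29,G3,20)
Step 2: Sum ranks within each group.
R_1 = 55 (n_1 = 5)
R_2 = 38 (n_2 = 5)
R_3 = 59.5 (n_3 = 5)
R_4 = 57.5 (n_4 = 5)
Step 3: H = 12/(N(N+1)) * sum(R_i^2/n_i) - 3(N+1)
     = 12/(20*21) * (55^2/5 + 38^2/5 + 59.5^2/5 + 57.5^2/5) - 3*21
     = 0.028571 * 2263.1 - 63
     = 1.660000.
Step 4: Ties present; correction factor C = 1 - 42/(20^3 - 20) = 0.994737. Corrected H = 1.660000 / 0.994737 = 1.668783.
Step 5: Under H0, H ~ chi^2(3); p-value = 0.643896.
Step 6: alpha = 0.1. fail to reject H0.

H = 1.6688, df = 3, p = 0.643896, fail to reject H0.


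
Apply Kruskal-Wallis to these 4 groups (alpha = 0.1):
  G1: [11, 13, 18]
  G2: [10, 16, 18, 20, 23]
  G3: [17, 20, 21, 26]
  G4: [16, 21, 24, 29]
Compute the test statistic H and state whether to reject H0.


Step 1: Combine all N = 16 observations and assign midranks.
sorted (value, group, rank): (10,G2,1), (11,G1,2), (13,G1,3), (16,G2,4.5), (16,G4,4.5), (17,G3,6), (18,G1,7.5), (18,G2,7.5), (20,G2,9.5), (20,G3,9.5), (21,G3,11.5), (21,G4,11.5), (23,G2,13), (24,G4,14), (26,G3,15), (29,G4,16)
Step 2: Sum ranks within each group.
R_1 = 12.5 (n_1 = 3)
R_2 = 35.5 (n_2 = 5)
R_3 = 42 (n_3 = 4)
R_4 = 46 (n_4 = 4)
Step 3: H = 12/(N(N+1)) * sum(R_i^2/n_i) - 3(N+1)
     = 12/(16*17) * (12.5^2/3 + 35.5^2/5 + 42^2/4 + 46^2/4) - 3*17
     = 0.044118 * 1274.13 - 51
     = 5.211765.
Step 4: Ties present; correction factor C = 1 - 24/(16^3 - 16) = 0.994118. Corrected H = 5.211765 / 0.994118 = 5.242604.
Step 5: Under H0, H ~ chi^2(3); p-value = 0.154870.
Step 6: alpha = 0.1. fail to reject H0.

H = 5.2426, df = 3, p = 0.154870, fail to reject H0.


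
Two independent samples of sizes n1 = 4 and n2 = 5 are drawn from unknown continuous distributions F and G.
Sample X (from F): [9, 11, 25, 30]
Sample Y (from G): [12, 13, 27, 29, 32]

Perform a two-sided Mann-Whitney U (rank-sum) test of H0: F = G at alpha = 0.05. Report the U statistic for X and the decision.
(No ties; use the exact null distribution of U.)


Step 1: Combine and sort all 9 observations; assign midranks.
sorted (value, group): (9,X), (11,X), (12,Y), (13,Y), (25,X), (27,Y), (29,Y), (30,X), (32,Y)
ranks: 9->1, 11->2, 12->3, 13->4, 25->5, 27->6, 29->7, 30->8, 32->9
Step 2: Rank sum for X: R1 = 1 + 2 + 5 + 8 = 16.
Step 3: U_X = R1 - n1(n1+1)/2 = 16 - 4*5/2 = 16 - 10 = 6.
       U_Y = n1*n2 - U_X = 20 - 6 = 14.
Step 4: No ties, so the exact null distribution of U (based on enumerating the C(9,4) = 126 equally likely rank assignments) gives the two-sided p-value.
Step 5: p-value = 0.412698; compare to alpha = 0.05. fail to reject H0.

U_X = 6, p = 0.412698, fail to reject H0 at alpha = 0.05.


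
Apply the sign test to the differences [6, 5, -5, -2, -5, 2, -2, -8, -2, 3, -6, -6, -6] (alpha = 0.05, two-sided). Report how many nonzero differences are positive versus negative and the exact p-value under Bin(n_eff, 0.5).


Step 1: Discard zero differences. Original n = 13; n_eff = number of nonzero differences = 13.
Nonzero differences (with sign): +6, +5, -5, -2, -5, +2, -2, -8, -2, +3, -6, -6, -6
Step 2: Count signs: positive = 4, negative = 9.
Step 3: Under H0: P(positive) = 0.5, so the number of positives S ~ Bin(13, 0.5).
Step 4: Two-sided exact p-value = sum of Bin(13,0.5) probabilities at or below the observed probability = 0.266846.
Step 5: alpha = 0.05. fail to reject H0.

n_eff = 13, pos = 4, neg = 9, p = 0.266846, fail to reject H0.


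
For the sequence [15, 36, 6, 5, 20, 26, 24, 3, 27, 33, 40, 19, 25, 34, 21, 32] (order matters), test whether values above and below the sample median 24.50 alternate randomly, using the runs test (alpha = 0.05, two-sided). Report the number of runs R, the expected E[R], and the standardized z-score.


Step 1: Compute median = 24.50; label A = above, B = below.
Labels in order: BABBBABBAAABAABA  (n_A = 8, n_B = 8)
Step 2: Count runs R = 10.
Step 3: Under H0 (random ordering), E[R] = 2*n_A*n_B/(n_A+n_B) + 1 = 2*8*8/16 + 1 = 9.0000.
        Var[R] = 2*n_A*n_B*(2*n_A*n_B - n_A - n_B) / ((n_A+n_B)^2 * (n_A+n_B-1)) = 14336/3840 = 3.7333.
        SD[R] = 1.9322.
Step 4: Continuity-corrected z = (R - 0.5 - E[R]) / SD[R] = (10 - 0.5 - 9.0000) / 1.9322 = 0.2588.
Step 5: Two-sided p-value via normal approximation = 2*(1 - Phi(|z|)) = 0.795809.
Step 6: alpha = 0.05. fail to reject H0.

R = 10, z = 0.2588, p = 0.795809, fail to reject H0.


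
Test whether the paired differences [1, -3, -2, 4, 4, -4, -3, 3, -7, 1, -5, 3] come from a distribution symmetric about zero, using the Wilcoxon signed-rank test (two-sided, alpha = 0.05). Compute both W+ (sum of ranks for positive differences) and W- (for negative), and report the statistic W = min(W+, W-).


Step 1: Drop any zero differences (none here) and take |d_i|.
|d| = [1, 3, 2, 4, 4, 4, 3, 3, 7, 1, 5, 3]
Step 2: Midrank |d_i| (ties get averaged ranks).
ranks: |1|->1.5, |3|->5.5, |2|->3, |4|->9, |4|->9, |4|->9, |3|->5.5, |3|->5.5, |7|->12, |1|->1.5, |5|->11, |3|->5.5
Step 3: Attach original signs; sum ranks with positive sign and with negative sign.
W+ = 1.5 + 9 + 9 + 5.5 + 1.5 + 5.5 = 32
W- = 5.5 + 3 + 9 + 5.5 + 12 + 11 = 46
(Check: W+ + W- = 78 should equal n(n+1)/2 = 78.)
Step 4: Test statistic W = min(W+, W-) = 32.
Step 5: Ties in |d|, so use the tie-corrected normal approximation.
        E[W] = n(n+1)/4 = 12*13/4 = 39.
        Tie groups: |d|=1 (t=2), |d|=3 (t=4), |d|=4 (t=3); sum(t^3 - t) = 90.
        Var[W] = n(n+1)(2n+1)/24 - sum(t^3-t)/48 = 3900/24 - 90/48 = 160.625.
        z = (W - E[W]) / sqrt(Var[W]) = (32 - 39) / 12.6738 = -0.5523.
        Two-sided p = 2*Phi(z) = 0.580729.
Step 6: alpha = 0.05. fail to reject H0.

W+ = 32, W- = 46, W = min = 32, p = 0.580729, fail to reject H0.


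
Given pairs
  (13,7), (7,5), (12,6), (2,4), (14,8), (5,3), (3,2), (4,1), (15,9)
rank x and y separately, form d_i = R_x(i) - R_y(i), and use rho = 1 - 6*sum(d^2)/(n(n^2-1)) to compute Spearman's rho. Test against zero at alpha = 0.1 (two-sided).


Step 1: Rank x and y separately (midranks; no ties here).
rank(x): 13->7, 7->5, 12->6, 2->1, 14->8, 5->4, 3->2, 4->3, 15->9
rank(y): 7->7, 5->5, 6->6, 4->4, 8->8, 3->3, 2->2, 1->1, 9->9
Step 2: d_i = R_x(i) - R_y(i); compute d_i^2.
  (7-7)^2=0, (5-5)^2=0, (6-6)^2=0, (1-4)^2=9, (8-8)^2=0, (4-3)^2=1, (2-2)^2=0, (3-1)^2=4, (9-9)^2=0
sum(d^2) = 14.
Step 3: rho = 1 - 6*14 / (9*(9^2 - 1)) = 1 - 84/720 = 0.883333.
Step 4: Under H0, t = rho * sqrt((n-2)/(1-rho^2)) = 4.9858 ~ t(7).
Step 5: Two-sided p-value from the t-distribution with 7 df = 0.001591.
Step 6: alpha = 0.1. reject H0.

rho = 0.8833, p = 0.001591, reject H0 at alpha = 0.1.


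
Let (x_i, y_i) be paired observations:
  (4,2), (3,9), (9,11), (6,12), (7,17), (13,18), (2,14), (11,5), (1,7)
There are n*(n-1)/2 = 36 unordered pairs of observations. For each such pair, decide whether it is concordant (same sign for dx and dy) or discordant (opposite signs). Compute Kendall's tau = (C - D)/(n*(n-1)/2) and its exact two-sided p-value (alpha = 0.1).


Step 1: Enumerate the 36 unordered pairs (i,j) with i<j and classify each by sign(x_j-x_i) * sign(y_j-y_i).
  (1,2):dx=-1,dy=+7->D; (1,3):dx=+5,dy=+9->C; (1,4):dx=+2,dy=+10->C; (1,5):dx=+3,dy=+15->C
  (1,6):dx=+9,dy=+16->C; (1,7):dx=-2,dy=+12->D; (1,8):dx=+7,dy=+3->C; (1,9):dx=-3,dy=+5->D
  (2,3):dx=+6,dy=+2->C; (2,4):dx=+3,dy=+3->C; (2,5):dx=+4,dy=+8->C; (2,6):dx=+10,dy=+9->C
  (2,7):dx=-1,dy=+5->D; (2,8):dx=+8,dy=-4->D; (2,9):dx=-2,dy=-2->C; (3,4):dx=-3,dy=+1->D
  (3,5):dx=-2,dy=+6->D; (3,6):dx=+4,dy=+7->C; (3,7):dx=-7,dy=+3->D; (3,8):dx=+2,dy=-6->D
  (3,9):dx=-8,dy=-4->C; (4,5):dx=+1,dy=+5->C; (4,6):dx=+7,dy=+6->C; (4,7):dx=-4,dy=+2->D
  (4,8):dx=+5,dy=-7->D; (4,9):dx=-5,dy=-5->C; (5,6):dx=+6,dy=+1->C; (5,7):dx=-5,dy=-3->C
  (5,8):dx=+4,dy=-12->D; (5,9):dx=-6,dy=-10->C; (6,7):dx=-11,dy=-4->C; (6,8):dx=-2,dy=-13->C
  (6,9):dx=-12,dy=-11->C; (7,8):dx=+9,dy=-9->D; (7,9):dx=-1,dy=-7->C; (8,9):dx=-10,dy=+2->D
Step 2: C = 22, D = 14, total pairs = 36.
Step 3: tau = (C - D)/(n(n-1)/2) = (22 - 14)/36 = 0.222222.
Step 4: Exact two-sided p-value (enumerate n! = 362880 permutations of y under H0): p = 0.476709.
Step 5: alpha = 0.1. fail to reject H0.

tau_b = 0.2222 (C=22, D=14), p = 0.476709, fail to reject H0.


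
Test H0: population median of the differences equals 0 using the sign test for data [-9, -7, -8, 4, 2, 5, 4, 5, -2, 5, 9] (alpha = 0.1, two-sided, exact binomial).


Step 1: Discard zero differences. Original n = 11; n_eff = number of nonzero differences = 11.
Nonzero differences (with sign): -9, -7, -8, +4, +2, +5, +4, +5, -2, +5, +9
Step 2: Count signs: positive = 7, negative = 4.
Step 3: Under H0: P(positive) = 0.5, so the number of positives S ~ Bin(11, 0.5).
Step 4: Two-sided exact p-value = sum of Bin(11,0.5) probabilities at or below the observed probability = 0.548828.
Step 5: alpha = 0.1. fail to reject H0.

n_eff = 11, pos = 7, neg = 4, p = 0.548828, fail to reject H0.


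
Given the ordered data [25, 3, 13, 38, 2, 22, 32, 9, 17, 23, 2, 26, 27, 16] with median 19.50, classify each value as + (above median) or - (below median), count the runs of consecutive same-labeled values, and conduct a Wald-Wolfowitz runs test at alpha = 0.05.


Step 1: Compute median = 19.50; label A = above, B = below.
Labels in order: ABBABAABBABAAB  (n_A = 7, n_B = 7)
Step 2: Count runs R = 10.
Step 3: Under H0 (random ordering), E[R] = 2*n_A*n_B/(n_A+n_B) + 1 = 2*7*7/14 + 1 = 8.0000.
        Var[R] = 2*n_A*n_B*(2*n_A*n_B - n_A - n_B) / ((n_A+n_B)^2 * (n_A+n_B-1)) = 8232/2548 = 3.2308.
        SD[R] = 1.7974.
Step 4: Continuity-corrected z = (R - 0.5 - E[R]) / SD[R] = (10 - 0.5 - 8.0000) / 1.7974 = 0.8345.
Step 5: Two-sided p-value via normal approximation = 2*(1 - Phi(|z|)) = 0.403986.
Step 6: alpha = 0.05. fail to reject H0.

R = 10, z = 0.8345, p = 0.403986, fail to reject H0.


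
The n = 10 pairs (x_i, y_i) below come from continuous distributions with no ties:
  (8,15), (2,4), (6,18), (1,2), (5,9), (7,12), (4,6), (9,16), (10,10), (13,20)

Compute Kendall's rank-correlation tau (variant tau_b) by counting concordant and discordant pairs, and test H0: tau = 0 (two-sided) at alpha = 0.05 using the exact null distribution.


Step 1: Enumerate the 45 unordered pairs (i,j) with i<j and classify each by sign(x_j-x_i) * sign(y_j-y_i).
  (1,2):dx=-6,dy=-11->C; (1,3):dx=-2,dy=+3->D; (1,4):dx=-7,dy=-13->C; (1,5):dx=-3,dy=-6->C
  (1,6):dx=-1,dy=-3->C; (1,7):dx=-4,dy=-9->C; (1,8):dx=+1,dy=+1->C; (1,9):dx=+2,dy=-5->D
  (1,10):dx=+5,dy=+5->C; (2,3):dx=+4,dy=+14->C; (2,4):dx=-1,dy=-2->C; (2,5):dx=+3,dy=+5->C
  (2,6):dx=+5,dy=+8->C; (2,7):dx=+2,dy=+2->C; (2,8):dx=+7,dy=+12->C; (2,9):dx=+8,dy=+6->C
  (2,10):dx=+11,dy=+16->C; (3,4):dx=-5,dy=-16->C; (3,5):dx=-1,dy=-9->C; (3,6):dx=+1,dy=-6->D
  (3,7):dx=-2,dy=-12->C; (3,8):dx=+3,dy=-2->D; (3,9):dx=+4,dy=-8->D; (3,10):dx=+7,dy=+2->C
  (4,5):dx=+4,dy=+7->C; (4,6):dx=+6,dy=+10->C; (4,7):dx=+3,dy=+4->C; (4,8):dx=+8,dy=+14->C
  (4,9):dx=+9,dy=+8->C; (4,10):dx=+12,dy=+18->C; (5,6):dx=+2,dy=+3->C; (5,7):dx=-1,dy=-3->C
  (5,8):dx=+4,dy=+7->C; (5,9):dx=+5,dy=+1->C; (5,10):dx=+8,dy=+11->C; (6,7):dx=-3,dy=-6->C
  (6,8):dx=+2,dy=+4->C; (6,9):dx=+3,dy=-2->D; (6,10):dx=+6,dy=+8->C; (7,8):dx=+5,dy=+10->C
  (7,9):dx=+6,dy=+4->C; (7,10):dx=+9,dy=+14->C; (8,9):dx=+1,dy=-6->D; (8,10):dx=+4,dy=+4->C
  (9,10):dx=+3,dy=+10->C
Step 2: C = 38, D = 7, total pairs = 45.
Step 3: tau = (C - D)/(n(n-1)/2) = (38 - 7)/45 = 0.688889.
Step 4: Exact two-sided p-value (enumerate n! = 3628800 permutations of y under H0): p = 0.004687.
Step 5: alpha = 0.05. reject H0.

tau_b = 0.6889 (C=38, D=7), p = 0.004687, reject H0.


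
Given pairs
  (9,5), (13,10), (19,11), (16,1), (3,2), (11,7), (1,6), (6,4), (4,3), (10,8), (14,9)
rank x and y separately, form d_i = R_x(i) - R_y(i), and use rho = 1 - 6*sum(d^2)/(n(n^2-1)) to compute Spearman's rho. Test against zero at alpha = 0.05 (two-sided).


Step 1: Rank x and y separately (midranks; no ties here).
rank(x): 9->5, 13->8, 19->11, 16->10, 3->2, 11->7, 1->1, 6->4, 4->3, 10->6, 14->9
rank(y): 5->5, 10->10, 11->11, 1->1, 2->2, 7->7, 6->6, 4->4, 3->3, 8->8, 9->9
Step 2: d_i = R_x(i) - R_y(i); compute d_i^2.
  (5-5)^2=0, (8-10)^2=4, (11-11)^2=0, (10-1)^2=81, (2-2)^2=0, (7-7)^2=0, (1-6)^2=25, (4-4)^2=0, (3-3)^2=0, (6-8)^2=4, (9-9)^2=0
sum(d^2) = 114.
Step 3: rho = 1 - 6*114 / (11*(11^2 - 1)) = 1 - 684/1320 = 0.481818.
Step 4: Under H0, t = rho * sqrt((n-2)/(1-rho^2)) = 1.6496 ~ t(9).
Step 5: Two-sided p-value from the t-distribution with 9 df = 0.133434.
Step 6: alpha = 0.05. fail to reject H0.

rho = 0.4818, p = 0.133434, fail to reject H0 at alpha = 0.05.


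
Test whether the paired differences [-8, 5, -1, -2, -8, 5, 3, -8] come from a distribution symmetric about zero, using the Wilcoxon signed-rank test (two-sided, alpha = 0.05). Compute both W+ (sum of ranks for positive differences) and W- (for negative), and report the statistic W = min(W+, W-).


Step 1: Drop any zero differences (none here) and take |d_i|.
|d| = [8, 5, 1, 2, 8, 5, 3, 8]
Step 2: Midrank |d_i| (ties get averaged ranks).
ranks: |8|->7, |5|->4.5, |1|->1, |2|->2, |8|->7, |5|->4.5, |3|->3, |8|->7
Step 3: Attach original signs; sum ranks with positive sign and with negative sign.
W+ = 4.5 + 4.5 + 3 = 12
W- = 7 + 1 + 2 + 7 + 7 = 24
(Check: W+ + W- = 36 should equal n(n+1)/2 = 36.)
Step 4: Test statistic W = min(W+, W-) = 12.
Step 5: Ties in |d|, so use the tie-corrected normal approximation.
        E[W] = n(n+1)/4 = 8*9/4 = 18.
        Tie groups: |d|=5 (t=2), |d|=8 (t=3); sum(t^3 - t) = 30.
        Var[W] = n(n+1)(2n+1)/24 - sum(t^3-t)/48 = 1224/24 - 30/48 = 50.375.
        z = (W - E[W]) / sqrt(Var[W]) = (12 - 18) / 7.0975 = -0.8454.
        Two-sided p = 2*Phi(z) = 0.397908.
Step 6: alpha = 0.05. fail to reject H0.

W+ = 12, W- = 24, W = min = 12, p = 0.397908, fail to reject H0.


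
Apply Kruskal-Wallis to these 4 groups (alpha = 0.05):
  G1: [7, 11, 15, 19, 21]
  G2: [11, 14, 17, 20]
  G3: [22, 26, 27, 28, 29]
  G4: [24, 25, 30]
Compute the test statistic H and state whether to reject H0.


Step 1: Combine all N = 17 observations and assign midranks.
sorted (value, group, rank): (7,G1,1), (11,G1,2.5), (11,G2,2.5), (14,G2,4), (15,G1,5), (17,G2,6), (19,G1,7), (20,G2,8), (21,G1,9), (22,G3,10), (24,G4,11), (25,G4,12), (26,G3,13), (27,G3,14), (28,G3,15), (29,G3,16), (30,G4,17)
Step 2: Sum ranks within each group.
R_1 = 24.5 (n_1 = 5)
R_2 = 20.5 (n_2 = 4)
R_3 = 68 (n_3 = 5)
R_4 = 40 (n_4 = 3)
Step 3: H = 12/(N(N+1)) * sum(R_i^2/n_i) - 3(N+1)
     = 12/(17*18) * (24.5^2/5 + 20.5^2/4 + 68^2/5 + 40^2/3) - 3*18
     = 0.039216 * 1683.25 - 54
     = 12.009641.
Step 4: Ties present; correction factor C = 1 - 6/(17^3 - 17) = 0.998775. Corrected H = 12.009641 / 0.998775 = 12.024376.
Step 5: Under H0, H ~ chi^2(3); p-value = 0.007300.
Step 6: alpha = 0.05. reject H0.

H = 12.0244, df = 3, p = 0.007300, reject H0.


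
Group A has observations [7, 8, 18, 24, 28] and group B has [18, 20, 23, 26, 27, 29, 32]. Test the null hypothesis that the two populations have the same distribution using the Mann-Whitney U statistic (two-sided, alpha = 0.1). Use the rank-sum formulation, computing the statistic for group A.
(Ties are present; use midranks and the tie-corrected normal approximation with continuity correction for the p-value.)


Step 1: Combine and sort all 12 observations; assign midranks.
sorted (value, group): (7,X), (8,X), (18,X), (18,Y), (20,Y), (23,Y), (24,X), (26,Y), (27,Y), (28,X), (29,Y), (32,Y)
ranks: 7->1, 8->2, 18->3.5, 18->3.5, 20->5, 23->6, 24->7, 26->8, 27->9, 28->10, 29->11, 32->12
Step 2: Rank sum for X: R1 = 1 + 2 + 3.5 + 7 + 10 = 23.5.
Step 3: U_X = R1 - n1(n1+1)/2 = 23.5 - 5*6/2 = 23.5 - 15 = 8.5.
       U_Y = n1*n2 - U_X = 35 - 8.5 = 26.5.
Step 4: Ties are present, so use the tie-corrected normal approximation (with continuity correction) for the p-value.
Step 5: p-value = 0.166721; compare to alpha = 0.1. fail to reject H0.

U_X = 8.5, p = 0.166721, fail to reject H0 at alpha = 0.1.


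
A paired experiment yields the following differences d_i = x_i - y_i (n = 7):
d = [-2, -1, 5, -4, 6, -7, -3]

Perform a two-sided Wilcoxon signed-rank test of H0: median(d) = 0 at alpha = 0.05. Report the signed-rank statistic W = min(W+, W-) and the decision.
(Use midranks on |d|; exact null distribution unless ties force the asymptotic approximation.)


Step 1: Drop any zero differences (none here) and take |d_i|.
|d| = [2, 1, 5, 4, 6, 7, 3]
Step 2: Midrank |d_i| (ties get averaged ranks).
ranks: |2|->2, |1|->1, |5|->5, |4|->4, |6|->6, |7|->7, |3|->3
Step 3: Attach original signs; sum ranks with positive sign and with negative sign.
W+ = 5 + 6 = 11
W- = 2 + 1 + 4 + 7 + 3 = 17
(Check: W+ + W- = 28 should equal n(n+1)/2 = 28.)
Step 4: Test statistic W = min(W+, W-) = 11.
Step 5: No ties, so the exact null distribution over the 2^7 = 128 sign assignments gives the two-sided p-value = 0.687500.
Step 6: alpha = 0.05. fail to reject H0.

W+ = 11, W- = 17, W = min = 11, p = 0.687500, fail to reject H0.


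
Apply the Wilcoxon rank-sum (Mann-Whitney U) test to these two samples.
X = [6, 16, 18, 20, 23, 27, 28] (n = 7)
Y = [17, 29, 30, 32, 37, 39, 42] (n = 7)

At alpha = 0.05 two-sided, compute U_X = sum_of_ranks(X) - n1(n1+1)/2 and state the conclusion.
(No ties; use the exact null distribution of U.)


Step 1: Combine and sort all 14 observations; assign midranks.
sorted (value, group): (6,X), (16,X), (17,Y), (18,X), (20,X), (23,X), (27,X), (28,X), (29,Y), (30,Y), (32,Y), (37,Y), (39,Y), (42,Y)
ranks: 6->1, 16->2, 17->3, 18->4, 20->5, 23->6, 27->7, 28->8, 29->9, 30->10, 32->11, 37->12, 39->13, 42->14
Step 2: Rank sum for X: R1 = 1 + 2 + 4 + 5 + 6 + 7 + 8 = 33.
Step 3: U_X = R1 - n1(n1+1)/2 = 33 - 7*8/2 = 33 - 28 = 5.
       U_Y = n1*n2 - U_X = 49 - 5 = 44.
Step 4: No ties, so the exact null distribution of U (based on enumerating the C(14,7) = 3432 equally likely rank assignments) gives the two-sided p-value.
Step 5: p-value = 0.011072; compare to alpha = 0.05. reject H0.

U_X = 5, p = 0.011072, reject H0 at alpha = 0.05.


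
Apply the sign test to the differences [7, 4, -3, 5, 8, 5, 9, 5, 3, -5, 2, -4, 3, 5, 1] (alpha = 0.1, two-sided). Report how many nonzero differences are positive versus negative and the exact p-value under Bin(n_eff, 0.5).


Step 1: Discard zero differences. Original n = 15; n_eff = number of nonzero differences = 15.
Nonzero differences (with sign): +7, +4, -3, +5, +8, +5, +9, +5, +3, -5, +2, -4, +3, +5, +1
Step 2: Count signs: positive = 12, negative = 3.
Step 3: Under H0: P(positive) = 0.5, so the number of positives S ~ Bin(15, 0.5).
Step 4: Two-sided exact p-value = sum of Bin(15,0.5) probabilities at or below the observed probability = 0.035156.
Step 5: alpha = 0.1. reject H0.

n_eff = 15, pos = 12, neg = 3, p = 0.035156, reject H0.


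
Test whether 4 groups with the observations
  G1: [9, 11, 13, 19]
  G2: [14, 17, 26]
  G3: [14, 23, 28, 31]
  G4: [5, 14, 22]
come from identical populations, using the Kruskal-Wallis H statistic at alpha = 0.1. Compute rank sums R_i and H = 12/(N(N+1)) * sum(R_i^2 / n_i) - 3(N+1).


Step 1: Combine all N = 14 observations and assign midranks.
sorted (value, group, rank): (5,G4,1), (9,G1,2), (11,G1,3), (13,G1,4), (14,G2,6), (14,G3,6), (14,G4,6), (17,G2,8), (19,G1,9), (22,G4,10), (23,G3,11), (26,G2,12), (28,G3,13), (31,G3,14)
Step 2: Sum ranks within each group.
R_1 = 18 (n_1 = 4)
R_2 = 26 (n_2 = 3)
R_3 = 44 (n_3 = 4)
R_4 = 17 (n_4 = 3)
Step 3: H = 12/(N(N+1)) * sum(R_i^2/n_i) - 3(N+1)
     = 12/(14*15) * (18^2/4 + 26^2/3 + 44^2/4 + 17^2/3) - 3*15
     = 0.057143 * 886.667 - 45
     = 5.666667.
Step 4: Ties present; correction factor C = 1 - 24/(14^3 - 14) = 0.991209. Corrected H = 5.666667 / 0.991209 = 5.716925.
Step 5: Under H0, H ~ chi^2(3); p-value = 0.126225.
Step 6: alpha = 0.1. fail to reject H0.

H = 5.7169, df = 3, p = 0.126225, fail to reject H0.


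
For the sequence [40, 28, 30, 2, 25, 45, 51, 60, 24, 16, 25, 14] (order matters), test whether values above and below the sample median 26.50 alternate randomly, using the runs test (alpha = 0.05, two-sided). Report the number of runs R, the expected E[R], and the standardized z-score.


Step 1: Compute median = 26.50; label A = above, B = below.
Labels in order: AAABBAAABBBB  (n_A = 6, n_B = 6)
Step 2: Count runs R = 4.
Step 3: Under H0 (random ordering), E[R] = 2*n_A*n_B/(n_A+n_B) + 1 = 2*6*6/12 + 1 = 7.0000.
        Var[R] = 2*n_A*n_B*(2*n_A*n_B - n_A - n_B) / ((n_A+n_B)^2 * (n_A+n_B-1)) = 4320/1584 = 2.7273.
        SD[R] = 1.6514.
Step 4: Continuity-corrected z = (R + 0.5 - E[R]) / SD[R] = (4 + 0.5 - 7.0000) / 1.6514 = -1.5138.
Step 5: Two-sided p-value via normal approximation = 2*(1 - Phi(|z|)) = 0.130070.
Step 6: alpha = 0.05. fail to reject H0.

R = 4, z = -1.5138, p = 0.130070, fail to reject H0.


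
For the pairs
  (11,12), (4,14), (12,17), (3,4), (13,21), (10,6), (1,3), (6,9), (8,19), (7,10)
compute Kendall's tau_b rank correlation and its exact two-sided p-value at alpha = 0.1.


Step 1: Enumerate the 45 unordered pairs (i,j) with i<j and classify each by sign(x_j-x_i) * sign(y_j-y_i).
  (1,2):dx=-7,dy=+2->D; (1,3):dx=+1,dy=+5->C; (1,4):dx=-8,dy=-8->C; (1,5):dx=+2,dy=+9->C
  (1,6):dx=-1,dy=-6->C; (1,7):dx=-10,dy=-9->C; (1,8):dx=-5,dy=-3->C; (1,9):dx=-3,dy=+7->D
  (1,10):dx=-4,dy=-2->C; (2,3):dx=+8,dy=+3->C; (2,4):dx=-1,dy=-10->C; (2,5):dx=+9,dy=+7->C
  (2,6):dx=+6,dy=-8->D; (2,7):dx=-3,dy=-11->C; (2,8):dx=+2,dy=-5->D; (2,9):dx=+4,dy=+5->C
  (2,10):dx=+3,dy=-4->D; (3,4):dx=-9,dy=-13->C; (3,5):dx=+1,dy=+4->C; (3,6):dx=-2,dy=-11->C
  (3,7):dx=-11,dy=-14->C; (3,8):dx=-6,dy=-8->C; (3,9):dx=-4,dy=+2->D; (3,10):dx=-5,dy=-7->C
  (4,5):dx=+10,dy=+17->C; (4,6):dx=+7,dy=+2->C; (4,7):dx=-2,dy=-1->C; (4,8):dx=+3,dy=+5->C
  (4,9):dx=+5,dy=+15->C; (4,10):dx=+4,dy=+6->C; (5,6):dx=-3,dy=-15->C; (5,7):dx=-12,dy=-18->C
  (5,8):dx=-7,dy=-12->C; (5,9):dx=-5,dy=-2->C; (5,10):dx=-6,dy=-11->C; (6,7):dx=-9,dy=-3->C
  (6,8):dx=-4,dy=+3->D; (6,9):dx=-2,dy=+13->D; (6,10):dx=-3,dy=+4->D; (7,8):dx=+5,dy=+6->C
  (7,9):dx=+7,dy=+16->C; (7,10):dx=+6,dy=+7->C; (8,9):dx=+2,dy=+10->C; (8,10):dx=+1,dy=+1->C
  (9,10):dx=-1,dy=-9->C
Step 2: C = 36, D = 9, total pairs = 45.
Step 3: tau = (C - D)/(n(n-1)/2) = (36 - 9)/45 = 0.600000.
Step 4: Exact two-sided p-value (enumerate n! = 3628800 permutations of y under H0): p = 0.016666.
Step 5: alpha = 0.1. reject H0.

tau_b = 0.6000 (C=36, D=9), p = 0.016666, reject H0.
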